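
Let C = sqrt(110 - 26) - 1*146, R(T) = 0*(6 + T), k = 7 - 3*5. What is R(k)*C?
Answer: 0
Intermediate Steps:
k = -8 (k = 7 - 1*15 = 7 - 15 = -8)
R(T) = 0
C = -146 + 2*sqrt(21) (C = sqrt(84) - 146 = 2*sqrt(21) - 146 = -146 + 2*sqrt(21) ≈ -136.83)
R(k)*C = 0*(-146 + 2*sqrt(21)) = 0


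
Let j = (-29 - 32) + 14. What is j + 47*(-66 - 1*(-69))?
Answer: 94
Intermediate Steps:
j = -47 (j = -61 + 14 = -47)
j + 47*(-66 - 1*(-69)) = -47 + 47*(-66 - 1*(-69)) = -47 + 47*(-66 + 69) = -47 + 47*3 = -47 + 141 = 94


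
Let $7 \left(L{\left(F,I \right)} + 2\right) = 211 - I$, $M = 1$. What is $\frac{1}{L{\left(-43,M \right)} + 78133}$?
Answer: $\frac{1}{78161} \approx 1.2794 \cdot 10^{-5}$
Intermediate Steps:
$L{\left(F,I \right)} = \frac{197}{7} - \frac{I}{7}$ ($L{\left(F,I \right)} = -2 + \frac{211 - I}{7} = -2 - \left(- \frac{211}{7} + \frac{I}{7}\right) = \frac{197}{7} - \frac{I}{7}$)
$\frac{1}{L{\left(-43,M \right)} + 78133} = \frac{1}{\left(\frac{197}{7} - \frac{1}{7}\right) + 78133} = \frac{1}{28 + 78133} = \frac{1}{78161}$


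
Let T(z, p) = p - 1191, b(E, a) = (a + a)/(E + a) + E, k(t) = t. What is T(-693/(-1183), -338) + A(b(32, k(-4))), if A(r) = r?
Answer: -10481/7 ≈ -1497.3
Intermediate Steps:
b(E, a) = E + 2*a/(E + a) (b(E, a) = (2*a)/(E + a) + E = 2*a/(E + a) + E = E + 2*a/(E + a))
T(z, p) = -1191 + p
T(-693/(-1183), -338) + A(b(32, k(-4))) = (-1191 - 338) + (32**2 + 2*(-4) + 32*(-4))/(32 - 4) = -1529 + (1024 - 8 - 128)/28 = -1529 + (1/28)*888 = -1529 + 222/7 = -10481/7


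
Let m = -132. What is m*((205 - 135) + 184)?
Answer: -33528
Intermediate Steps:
m*((205 - 135) + 184) = -132*((205 - 135) + 184) = -132*(70 + 184) = -132*254 = -33528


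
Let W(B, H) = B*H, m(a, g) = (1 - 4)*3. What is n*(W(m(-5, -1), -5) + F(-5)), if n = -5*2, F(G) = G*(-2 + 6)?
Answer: -250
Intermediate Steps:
F(G) = 4*G (F(G) = G*4 = 4*G)
n = -10
m(a, g) = -9 (m(a, g) = -3*3 = -9)
n*(W(m(-5, -1), -5) + F(-5)) = -10*(-9*(-5) + 4*(-5)) = -10*(45 - 20) = -10*25 = -250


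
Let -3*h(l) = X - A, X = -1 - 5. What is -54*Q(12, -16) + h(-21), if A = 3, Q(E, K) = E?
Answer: -645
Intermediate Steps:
X = -6
h(l) = 3 (h(l) = -(-6 - 1*3)/3 = -(-6 - 3)/3 = -⅓*(-9) = 3)
-54*Q(12, -16) + h(-21) = -54*12 + 3 = -648 + 3 = -645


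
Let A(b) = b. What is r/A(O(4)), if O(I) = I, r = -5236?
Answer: -1309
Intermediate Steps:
r/A(O(4)) = -5236/4 = -5236*¼ = -1309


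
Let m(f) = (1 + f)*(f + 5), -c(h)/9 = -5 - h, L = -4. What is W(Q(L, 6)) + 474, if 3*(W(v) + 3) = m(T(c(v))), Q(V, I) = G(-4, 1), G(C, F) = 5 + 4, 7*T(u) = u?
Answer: 1850/3 ≈ 616.67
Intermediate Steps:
c(h) = 45 + 9*h (c(h) = -9*(-5 - h) = 45 + 9*h)
T(u) = u/7
G(C, F) = 9
Q(V, I) = 9
m(f) = (1 + f)*(5 + f)
W(v) = 242/21 + (45/7 + 9*v/7)²/3 + 18*v/7 (W(v) = -3 + (5 + ((45 + 9*v)/7)² + 6*((45 + 9*v)/7))/3 = -3 + (5 + (45/7 + 9*v/7)² + 6*(45/7 + 9*v/7))/3 = -3 + (5 + (45/7 + 9*v/7)² + (270/7 + 54*v/7))/3 = -3 + (305/7 + (45/7 + 9*v/7)² + 54*v/7)/3 = -3 + (305/21 + (45/7 + 9*v/7)²/3 + 18*v/7) = 242/21 + (45/7 + 9*v/7)²/3 + 18*v/7)
W(Q(L, 6)) + 474 = (3719/147 + (27/49)*9² + (396/49)*9) + 474 = (3719/147 + (27/49)*81 + 3564/49) + 474 = (3719/147 + 2187/49 + 3564/49) + 474 = 428/3 + 474 = 1850/3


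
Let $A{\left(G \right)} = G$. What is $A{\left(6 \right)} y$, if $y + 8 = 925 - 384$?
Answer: $3198$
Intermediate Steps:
$y = 533$ ($y = -8 + \left(925 - 384\right) = -8 + 541 = 533$)
$A{\left(6 \right)} y = 6 \cdot 533 = 3198$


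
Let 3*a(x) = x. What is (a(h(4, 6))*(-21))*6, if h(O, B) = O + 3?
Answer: -294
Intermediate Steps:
h(O, B) = 3 + O
a(x) = x/3
(a(h(4, 6))*(-21))*6 = (((3 + 4)/3)*(-21))*6 = (((⅓)*7)*(-21))*6 = ((7/3)*(-21))*6 = -49*6 = -294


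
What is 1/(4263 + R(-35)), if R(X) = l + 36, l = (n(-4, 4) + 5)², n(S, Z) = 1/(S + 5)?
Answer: 1/4335 ≈ 0.00023068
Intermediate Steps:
n(S, Z) = 1/(5 + S)
l = 36 (l = (1/(5 - 4) + 5)² = (1/1 + 5)² = (1 + 5)² = 6² = 36)
R(X) = 72 (R(X) = 36 + 36 = 72)
1/(4263 + R(-35)) = 1/(4263 + 72) = 1/4335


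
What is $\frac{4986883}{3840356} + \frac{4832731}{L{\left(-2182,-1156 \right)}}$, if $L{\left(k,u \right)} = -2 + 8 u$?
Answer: $- \frac{402462583141}{772245500} \approx -521.16$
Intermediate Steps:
$\frac{4986883}{3840356} + \frac{4832731}{L{\left(-2182,-1156 \right)}} = \frac{4986883}{3840356} + \frac{4832731}{-2 + 8 \left(-1156\right)} = 4986883 \cdot \frac{1}{3840356} + \frac{4832731}{-2 - 9248} = \frac{216821}{166972} + \frac{4832731}{-9250} = \frac{216821}{166972} + 4832731 \left(- \frac{1}{9250}\right) = \frac{216821}{166972} - \frac{4832731}{9250} = - \frac{402462583141}{772245500}$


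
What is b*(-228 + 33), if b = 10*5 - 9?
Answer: -7995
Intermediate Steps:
b = 41 (b = 50 - 9 = 41)
b*(-228 + 33) = 41*(-228 + 33) = 41*(-195) = -7995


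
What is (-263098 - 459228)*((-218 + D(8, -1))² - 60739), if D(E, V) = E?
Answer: 12018782314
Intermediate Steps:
(-263098 - 459228)*((-218 + D(8, -1))² - 60739) = (-263098 - 459228)*((-218 + 8)² - 60739) = -722326*((-210)² - 60739) = -722326*(44100 - 60739) = -722326*(-16639) = 12018782314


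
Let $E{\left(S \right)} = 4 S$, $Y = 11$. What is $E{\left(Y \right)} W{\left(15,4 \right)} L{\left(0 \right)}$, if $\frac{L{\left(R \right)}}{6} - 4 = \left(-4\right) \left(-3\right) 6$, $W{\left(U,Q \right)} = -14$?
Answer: $-280896$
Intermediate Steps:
$L{\left(R \right)} = 456$ ($L{\left(R \right)} = 24 + 6 \left(-4\right) \left(-3\right) 6 = 24 + 6 \cdot 12 \cdot 6 = 24 + 6 \cdot 72 = 24 + 432 = 456$)
$E{\left(Y \right)} W{\left(15,4 \right)} L{\left(0 \right)} = 4 \cdot 11 \left(-14\right) 456 = 44 \left(-14\right) 456 = \left(-616\right) 456 = -280896$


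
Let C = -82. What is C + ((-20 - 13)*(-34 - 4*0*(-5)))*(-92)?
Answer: -103306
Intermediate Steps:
C + ((-20 - 13)*(-34 - 4*0*(-5)))*(-92) = -82 + ((-20 - 13)*(-34 - 4*0*(-5)))*(-92) = -82 - 33*(-34 + 0*(-5))*(-92) = -82 - 33*(-34 + 0)*(-92) = -82 - 33*(-34)*(-92) = -82 + 1122*(-92) = -82 - 103224 = -103306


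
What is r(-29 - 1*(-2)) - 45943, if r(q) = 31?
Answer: -45912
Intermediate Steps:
r(-29 - 1*(-2)) - 45943 = 31 - 45943 = -45912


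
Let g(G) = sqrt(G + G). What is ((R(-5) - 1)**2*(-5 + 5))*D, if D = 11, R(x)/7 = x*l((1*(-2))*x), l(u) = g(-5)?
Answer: 0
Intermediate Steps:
g(G) = sqrt(2)*sqrt(G) (g(G) = sqrt(2*G) = sqrt(2)*sqrt(G))
l(u) = I*sqrt(10) (l(u) = sqrt(2)*sqrt(-5) = sqrt(2)*(I*sqrt(5)) = I*sqrt(10))
R(x) = 7*I*x*sqrt(10) (R(x) = 7*(x*(I*sqrt(10))) = 7*(I*x*sqrt(10)) = 7*I*x*sqrt(10))
((R(-5) - 1)**2*(-5 + 5))*D = ((7*I*(-5)*sqrt(10) - 1)**2*(-5 + 5))*11 = ((-35*I*sqrt(10) - 1)**2*0)*11 = ((-1 - 35*I*sqrt(10))**2*0)*11 = 0*11 = 0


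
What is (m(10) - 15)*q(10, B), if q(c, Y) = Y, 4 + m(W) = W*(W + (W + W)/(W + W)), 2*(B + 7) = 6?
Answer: -364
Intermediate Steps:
B = -4 (B = -7 + (1/2)*6 = -7 + 3 = -4)
m(W) = -4 + W*(1 + W) (m(W) = -4 + W*(W + (W + W)/(W + W)) = -4 + W*(W + (2*W)/((2*W))) = -4 + W*(W + (2*W)*(1/(2*W))) = -4 + W*(W + 1) = -4 + W*(1 + W))
(m(10) - 15)*q(10, B) = ((-4 + 10 + 10**2) - 15)*(-4) = ((-4 + 10 + 100) - 15)*(-4) = (106 - 15)*(-4) = 91*(-4) = -364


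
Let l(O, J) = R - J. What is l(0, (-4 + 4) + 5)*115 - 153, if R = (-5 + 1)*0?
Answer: -728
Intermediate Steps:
R = 0 (R = -4*0 = 0)
l(O, J) = -J (l(O, J) = 0 - J = -J)
l(0, (-4 + 4) + 5)*115 - 153 = -((-4 + 4) + 5)*115 - 153 = -(0 + 5)*115 - 153 = -1*5*115 - 153 = -5*115 - 153 = -575 - 153 = -728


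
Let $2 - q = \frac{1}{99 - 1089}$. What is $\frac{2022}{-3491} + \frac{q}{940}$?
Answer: $- \frac{1874757529}{3248724600} \approx -0.57708$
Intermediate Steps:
$q = \frac{1981}{990}$ ($q = 2 - \frac{1}{99 - 1089} = 2 - \frac{1}{-990} = 2 - - \frac{1}{990} = 2 + \frac{1}{990} = \frac{1981}{990} \approx 2.001$)
$\frac{2022}{-3491} + \frac{q}{940} = \frac{2022}{-3491} + \frac{1981}{990 \cdot 940} = 2022 \left(- \frac{1}{3491}\right) + \frac{1981}{990} \cdot \frac{1}{940} = - \frac{2022}{3491} + \frac{1981}{930600} = - \frac{1874757529}{3248724600}$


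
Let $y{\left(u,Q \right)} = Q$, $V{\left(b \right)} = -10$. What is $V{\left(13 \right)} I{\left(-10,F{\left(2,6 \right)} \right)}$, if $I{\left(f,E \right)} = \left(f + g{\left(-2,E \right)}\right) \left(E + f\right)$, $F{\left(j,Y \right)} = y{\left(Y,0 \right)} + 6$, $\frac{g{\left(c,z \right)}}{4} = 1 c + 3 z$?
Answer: $2160$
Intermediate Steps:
$g{\left(c,z \right)} = 4 c + 12 z$ ($g{\left(c,z \right)} = 4 \left(1 c + 3 z\right) = 4 \left(c + 3 z\right) = 4 c + 12 z$)
$F{\left(j,Y \right)} = 6$ ($F{\left(j,Y \right)} = 0 + 6 = 6$)
$I{\left(f,E \right)} = \left(E + f\right) \left(-8 + f + 12 E\right)$ ($I{\left(f,E \right)} = \left(f + \left(4 \left(-2\right) + 12 E\right)\right) \left(E + f\right) = \left(f + \left(-8 + 12 E\right)\right) \left(E + f\right) = \left(-8 + f + 12 E\right) \left(E + f\right) = \left(E + f\right) \left(-8 + f + 12 E\right)$)
$V{\left(13 \right)} I{\left(-10,F{\left(2,6 \right)} \right)} = - 10 \left(\left(-10\right)^{2} - 48 - -80 + 12 \cdot 6^{2} + 13 \cdot 6 \left(-10\right)\right) = - 10 \left(100 - 48 + 80 + 12 \cdot 36 - 780\right) = - 10 \left(100 - 48 + 80 + 432 - 780\right) = \left(-10\right) \left(-216\right) = 2160$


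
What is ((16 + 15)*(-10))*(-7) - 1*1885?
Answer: 285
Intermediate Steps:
((16 + 15)*(-10))*(-7) - 1*1885 = (31*(-10))*(-7) - 1885 = -310*(-7) - 1885 = 2170 - 1885 = 285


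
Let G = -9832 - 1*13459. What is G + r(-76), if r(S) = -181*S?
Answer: -9535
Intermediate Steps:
G = -23291 (G = -9832 - 13459 = -23291)
G + r(-76) = -23291 - 181*(-76) = -23291 + 13756 = -9535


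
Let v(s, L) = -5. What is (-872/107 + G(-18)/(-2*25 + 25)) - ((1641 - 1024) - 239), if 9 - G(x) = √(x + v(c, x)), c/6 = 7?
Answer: -1033913/2675 + I*√23/25 ≈ -386.51 + 0.19183*I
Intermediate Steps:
c = 42 (c = 6*7 = 42)
G(x) = 9 - √(-5 + x) (G(x) = 9 - √(x - 5) = 9 - √(-5 + x))
(-872/107 + G(-18)/(-2*25 + 25)) - ((1641 - 1024) - 239) = (-872/107 + (9 - √(-5 - 18))/(-2*25 + 25)) - ((1641 - 1024) - 239) = (-872*1/107 + (9 - √(-23))/(-50 + 25)) - (617 - 239) = (-872/107 + (9 - I*√23)/(-25)) - 1*378 = (-872/107 + (9 - I*√23)*(-1/25)) - 378 = (-872/107 + (-9/25 + I*√23/25)) - 378 = (-22763/2675 + I*√23/25) - 378 = -1033913/2675 + I*√23/25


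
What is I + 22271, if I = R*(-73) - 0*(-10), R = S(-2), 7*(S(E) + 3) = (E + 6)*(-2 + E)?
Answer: 158598/7 ≈ 22657.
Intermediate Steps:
S(E) = -3 + (-2 + E)*(6 + E)/7 (S(E) = -3 + ((E + 6)*(-2 + E))/7 = -3 + ((6 + E)*(-2 + E))/7 = -3 + ((-2 + E)*(6 + E))/7 = -3 + (-2 + E)*(6 + E)/7)
R = -37/7 (R = -33/7 + (⅐)*(-2)² + (4/7)*(-2) = -33/7 + (⅐)*4 - 8/7 = -33/7 + 4/7 - 8/7 = -37/7 ≈ -5.2857)
I = 2701/7 (I = -37/7*(-73) - 0*(-10) = 2701/7 - 1*0 = 2701/7 + 0 = 2701/7 ≈ 385.86)
I + 22271 = 2701/7 + 22271 = 158598/7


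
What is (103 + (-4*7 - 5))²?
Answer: 4900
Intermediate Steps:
(103 + (-4*7 - 5))² = (103 + (-28 - 5))² = (103 - 33)² = 70² = 4900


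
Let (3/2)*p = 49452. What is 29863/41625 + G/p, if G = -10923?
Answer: 529853509/1372293000 ≈ 0.38611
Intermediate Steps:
p = 32968 (p = (⅔)*49452 = 32968)
29863/41625 + G/p = 29863/41625 - 10923/32968 = 529853509/1372293000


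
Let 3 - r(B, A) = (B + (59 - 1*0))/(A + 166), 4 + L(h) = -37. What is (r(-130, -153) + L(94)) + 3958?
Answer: 51031/13 ≈ 3925.5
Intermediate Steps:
L(h) = -41 (L(h) = -4 - 37 = -41)
r(B, A) = 3 - (59 + B)/(166 + A) (r(B, A) = 3 - (B + (59 - 1*0))/(A + 166) = 3 - (B + (59 + 0))/(166 + A) = 3 - (B + 59)/(166 + A) = 3 - (59 + B)/(166 + A))
(r(-130, -153) + L(94)) + 3958 = ((439 - 1*(-130) + 3*(-153))/(166 - 153) - 41) + 3958 = ((439 + 130 - 459)/13 - 41) + 3958 = ((1/13)*110 - 41) + 3958 = (110/13 - 41) + 3958 = -423/13 + 3958 = 51031/13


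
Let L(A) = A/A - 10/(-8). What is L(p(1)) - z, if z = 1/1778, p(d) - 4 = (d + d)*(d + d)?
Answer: 7999/3556 ≈ 2.2494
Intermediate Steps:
p(d) = 4 + 4*d**2 (p(d) = 4 + (d + d)*(d + d) = 4 + (2*d)*(2*d) = 4 + 4*d**2)
L(A) = 9/4 (L(A) = 1 - 10*(-1/8) = 1 + 5/4 = 9/4)
z = 1/1778 ≈ 0.00056243
L(p(1)) - z = 9/4 - 1*1/1778 = 9/4 - 1/1778 = 7999/3556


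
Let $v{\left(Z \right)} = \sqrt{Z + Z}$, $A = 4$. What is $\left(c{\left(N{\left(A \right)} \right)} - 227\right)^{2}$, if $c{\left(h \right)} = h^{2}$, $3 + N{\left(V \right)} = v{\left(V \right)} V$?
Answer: $12708 + 8640 \sqrt{2} \approx 24927.0$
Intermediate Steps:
$v{\left(Z \right)} = \sqrt{2} \sqrt{Z}$ ($v{\left(Z \right)} = \sqrt{2 Z} = \sqrt{2} \sqrt{Z}$)
$N{\left(V \right)} = -3 + \sqrt{2} V^{\frac{3}{2}}$ ($N{\left(V \right)} = -3 + \sqrt{2} \sqrt{V} V = -3 + \sqrt{2} V^{\frac{3}{2}}$)
$\left(c{\left(N{\left(A \right)} \right)} - 227\right)^{2} = \left(\left(-3 + \sqrt{2} \cdot 4^{\frac{3}{2}}\right)^{2} - 227\right)^{2} = \left(\left(-3 + \sqrt{2} \cdot 8\right)^{2} - 227\right)^{2} = \left(\left(-3 + 8 \sqrt{2}\right)^{2} - 227\right)^{2} = \left(-227 + \left(-3 + 8 \sqrt{2}\right)^{2}\right)^{2}$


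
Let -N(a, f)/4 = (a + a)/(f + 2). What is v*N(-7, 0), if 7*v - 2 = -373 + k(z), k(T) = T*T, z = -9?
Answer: -1160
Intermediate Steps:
N(a, f) = -8*a/(2 + f) (N(a, f) = -4*(a + a)/(f + 2) = -4*2*a/(2 + f) = -8*a/(2 + f))
k(T) = T²
v = -290/7 (v = 2/7 + (-373 + (-9)²)/7 = 2/7 + (-373 + 81)/7 = 2/7 + (⅐)*(-292) = 2/7 - 292/7 = -290/7 ≈ -41.429)
v*N(-7, 0) = -(-2320)*(-7)/(7*(2 + 0)) = -(-2320)*(-7)/(7*2) = -290/7*28 = -1160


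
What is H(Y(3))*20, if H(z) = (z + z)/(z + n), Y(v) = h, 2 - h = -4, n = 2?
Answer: 30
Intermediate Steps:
h = 6 (h = 2 - 1*(-4) = 2 + 4 = 6)
Y(v) = 6
H(z) = 2*z/(2 + z) (H(z) = (z + z)/(z + 2) = (2*z)/(2 + z) = 2*z/(2 + z))
H(Y(3))*20 = (2*6/(2 + 6))*20 = (2*6/8)*20 = (2*6*(1/8))*20 = (3/2)*20 = 30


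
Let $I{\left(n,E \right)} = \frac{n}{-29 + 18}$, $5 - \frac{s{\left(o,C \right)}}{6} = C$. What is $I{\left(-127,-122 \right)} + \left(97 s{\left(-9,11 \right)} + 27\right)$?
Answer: $- \frac{37988}{11} \approx -3453.5$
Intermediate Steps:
$s{\left(o,C \right)} = 30 - 6 C$
$I{\left(n,E \right)} = - \frac{n}{11}$ ($I{\left(n,E \right)} = \frac{n}{-11} = - \frac{n}{11}$)
$I{\left(-127,-122 \right)} + \left(97 s{\left(-9,11 \right)} + 27\right) = \left(- \frac{1}{11}\right) \left(-127\right) + \left(97 \left(30 - 66\right) + 27\right) = \frac{127}{11} + \left(97 \left(30 - 66\right) + 27\right) = \frac{127}{11} + \left(97 \left(-36\right) + 27\right) = \frac{127}{11} + \left(-3492 + 27\right) = \frac{127}{11} - 3465 = - \frac{37988}{11}$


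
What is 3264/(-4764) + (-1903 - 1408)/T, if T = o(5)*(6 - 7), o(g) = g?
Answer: 1313107/1985 ≈ 661.51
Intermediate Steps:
T = -5 (T = 5*(6 - 7) = 5*(-1) = -5)
3264/(-4764) + (-1903 - 1408)/T = 3264/(-4764) + (-1903 - 1408)/(-5) = 3264*(-1/4764) - 3311*(-⅕) = -272/397 + 3311/5 = 1313107/1985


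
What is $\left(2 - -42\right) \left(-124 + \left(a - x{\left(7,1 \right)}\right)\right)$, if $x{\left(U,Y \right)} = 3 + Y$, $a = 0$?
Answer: $-5632$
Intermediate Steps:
$\left(2 - -42\right) \left(-124 + \left(a - x{\left(7,1 \right)}\right)\right) = \left(2 - -42\right) \left(-124 + \left(0 - \left(3 + 1\right)\right)\right) = \left(2 + 42\right) \left(-124 + \left(0 - 4\right)\right) = 44 \left(-124 + \left(0 - 4\right)\right) = 44 \left(-124 - 4\right) = 44 \left(-128\right) = -5632$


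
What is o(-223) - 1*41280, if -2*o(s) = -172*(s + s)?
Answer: -79636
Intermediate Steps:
o(s) = 172*s (o(s) = -(-86)*(s + s) = -(-86)*2*s = -(-172)*s = 172*s)
o(-223) - 1*41280 = 172*(-223) - 1*41280 = -38356 - 41280 = -79636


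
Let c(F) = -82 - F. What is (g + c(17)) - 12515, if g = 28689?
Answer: 16075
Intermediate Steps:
(g + c(17)) - 12515 = (28689 + (-82 - 1*17)) - 12515 = (28689 + (-82 - 17)) - 12515 = (28689 - 99) - 12515 = 28590 - 12515 = 16075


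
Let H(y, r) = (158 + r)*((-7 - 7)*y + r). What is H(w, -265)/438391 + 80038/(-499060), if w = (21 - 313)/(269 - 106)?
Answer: -1815521457957/17830848115490 ≈ -0.10182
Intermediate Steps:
w = -292/163 ≈ -1.7914
H(y, r) = (158 + r)*(r - 14*y) (H(y, r) = (158 + r)*(-14*y + r) = (158 + r)*(r - 14*y))
H(w, -265)/438391 + 80038/(-499060) = ((-265)² - 2212*(-292/163) + 158*(-265) - 14*(-265)*(-292/163))/438391 + 80038/(-499060) = (70225 + 645904/163 - 41870 - 1083320/163)*(1/438391) + 80038*(-1/499060) = (4184449/163)*(1/438391) - 40019/249530 = 4184449/71457733 - 40019/249530 = -1815521457957/17830848115490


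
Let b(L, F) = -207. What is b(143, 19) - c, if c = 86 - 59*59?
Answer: 3188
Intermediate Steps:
c = -3395 (c = 86 - 3481 = -3395)
b(143, 19) - c = -207 - 1*(-3395) = -207 + 3395 = 3188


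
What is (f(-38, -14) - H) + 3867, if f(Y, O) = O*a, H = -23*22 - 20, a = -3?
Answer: 4435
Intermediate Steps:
H = -526 (H = -506 - 20 = -526)
f(Y, O) = -3*O (f(Y, O) = O*(-3) = -3*O)
(f(-38, -14) - H) + 3867 = (-3*(-14) - 1*(-526)) + 3867 = (42 + 526) + 3867 = 568 + 3867 = 4435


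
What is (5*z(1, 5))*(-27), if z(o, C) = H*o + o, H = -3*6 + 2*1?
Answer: 2025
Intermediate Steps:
H = -16 (H = -18 + 2 = -16)
z(o, C) = -15*o (z(o, C) = -16*o + o = -15*o)
(5*z(1, 5))*(-27) = (5*(-15*1))*(-27) = (5*(-15))*(-27) = -75*(-27) = 2025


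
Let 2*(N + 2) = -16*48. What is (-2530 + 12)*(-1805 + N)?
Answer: 5516938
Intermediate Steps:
N = -386 (N = -2 + (-16*48)/2 = -2 + (½)*(-768) = -2 - 384 = -386)
(-2530 + 12)*(-1805 + N) = (-2530 + 12)*(-1805 - 386) = -2518*(-2191) = 5516938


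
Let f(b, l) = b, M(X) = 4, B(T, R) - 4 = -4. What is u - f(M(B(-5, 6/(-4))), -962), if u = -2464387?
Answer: -2464391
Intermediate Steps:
B(T, R) = 0 (B(T, R) = 4 - 4 = 0)
u - f(M(B(-5, 6/(-4))), -962) = -2464387 - 1*4 = -2464387 - 4 = -2464391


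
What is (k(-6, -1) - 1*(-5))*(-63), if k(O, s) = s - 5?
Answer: 63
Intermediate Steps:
k(O, s) = -5 + s
(k(-6, -1) - 1*(-5))*(-63) = ((-5 - 1) - 1*(-5))*(-63) = (-6 + 5)*(-63) = -1*(-63) = 63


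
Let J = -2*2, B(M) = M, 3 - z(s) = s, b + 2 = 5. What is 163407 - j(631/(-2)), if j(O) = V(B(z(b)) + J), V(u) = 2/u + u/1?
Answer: 326823/2 ≈ 1.6341e+5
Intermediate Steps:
b = 3 (b = -2 + 5 = 3)
z(s) = 3 - s
J = -4
V(u) = u + 2/u (V(u) = 2/u + u*1 = 2/u + u = u + 2/u)
j(O) = -9/2 (j(O) = ((3 - 1*3) - 4) + 2/((3 - 1*3) - 4) = ((3 - 3) - 4) + 2/((3 - 3) - 4) = (0 - 4) + 2/(0 - 4) = -4 + 2/(-4) = -4 + 2*(-¼) = -4 - ½ = -9/2)
163407 - j(631/(-2)) = 163407 - 1*(-9/2) = 163407 + 9/2 = 326823/2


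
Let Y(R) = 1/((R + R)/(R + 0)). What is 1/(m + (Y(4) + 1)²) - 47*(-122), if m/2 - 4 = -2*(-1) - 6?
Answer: 51610/9 ≈ 5734.4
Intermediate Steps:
m = 0 (m = 8 + 2*(-2*(-1) - 6) = 8 + 2*(2 - 6) = 8 + 2*(-4) = 8 - 8 = 0)
Y(R) = ½ (Y(R) = 1/((2*R)/R) = 1/2 = ½)
1/(m + (Y(4) + 1)²) - 47*(-122) = 1/(0 + (½ + 1)²) - 47*(-122) = 1/(0 + (3/2)²) + 5734 = 1/(0 + 9/4) + 5734 = 1/(9/4) + 5734 = 4/9 + 5734 = 51610/9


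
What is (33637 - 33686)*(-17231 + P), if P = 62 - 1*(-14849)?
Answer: 113680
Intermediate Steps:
P = 14911 (P = 62 + 14849 = 14911)
(33637 - 33686)*(-17231 + P) = (33637 - 33686)*(-17231 + 14911) = -49*(-2320) = 113680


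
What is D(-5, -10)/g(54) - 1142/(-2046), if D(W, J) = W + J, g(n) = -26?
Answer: 30191/26598 ≈ 1.1351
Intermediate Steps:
D(W, J) = J + W
D(-5, -10)/g(54) - 1142/(-2046) = (-10 - 5)/(-26) - 1142/(-2046) = -15*(-1/26) - 1142*(-1/2046) = 15/26 + 571/1023 = 30191/26598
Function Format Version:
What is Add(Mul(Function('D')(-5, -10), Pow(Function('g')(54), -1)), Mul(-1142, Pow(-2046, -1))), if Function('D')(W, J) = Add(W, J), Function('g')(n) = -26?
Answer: Rational(30191, 26598) ≈ 1.1351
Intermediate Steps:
Function('D')(W, J) = Add(J, W)
Add(Mul(Function('D')(-5, -10), Pow(Function('g')(54), -1)), Mul(-1142, Pow(-2046, -1))) = Add(Mul(Add(-10, -5), Pow(-26, -1)), Mul(-1142, Pow(-2046, -1))) = Add(Mul(-15, Rational(-1, 26)), Mul(-1142, Rational(-1, 2046))) = Add(Rational(15, 26), Rational(571, 1023)) = Rational(30191, 26598)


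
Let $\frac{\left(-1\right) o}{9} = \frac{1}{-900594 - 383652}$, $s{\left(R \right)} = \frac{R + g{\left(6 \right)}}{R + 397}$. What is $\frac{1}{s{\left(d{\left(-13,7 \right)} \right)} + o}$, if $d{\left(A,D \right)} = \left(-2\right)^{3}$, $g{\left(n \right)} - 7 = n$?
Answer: $\frac{55507966}{713859} \approx 77.758$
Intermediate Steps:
$g{\left(n \right)} = 7 + n$
$d{\left(A,D \right)} = -8$
$s{\left(R \right)} = \frac{13 + R}{397 + R}$ ($s{\left(R \right)} = \frac{R + \left(7 + 6\right)}{R + 397} = \frac{R + 13}{397 + R} = \frac{13 + R}{397 + R}$)
$o = \frac{1}{142694}$ ($o = - \frac{9}{-900594 - 383652} = - \frac{9}{-1284246} = \left(-9\right) \left(- \frac{1}{1284246}\right) = \frac{1}{142694} \approx 7.008 \cdot 10^{-6}$)
$\frac{1}{s{\left(d{\left(-13,7 \right)} \right)} + o} = \frac{1}{\frac{13 - 8}{397 - 8} + \frac{1}{142694}} = \frac{1}{\frac{1}{389} \cdot 5 + \frac{1}{142694}} = \frac{1}{\frac{5}{389} + \frac{1}{142694}} = \frac{1}{\frac{713859}{55507966}} = \frac{55507966}{713859}$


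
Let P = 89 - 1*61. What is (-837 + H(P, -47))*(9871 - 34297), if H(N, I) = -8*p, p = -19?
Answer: 16731810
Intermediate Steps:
P = 28 (P = 89 - 61 = 28)
H(N, I) = 152 (H(N, I) = -8*(-19) = 152)
(-837 + H(P, -47))*(9871 - 34297) = (-837 + 152)*(9871 - 34297) = -685*(-24426) = 16731810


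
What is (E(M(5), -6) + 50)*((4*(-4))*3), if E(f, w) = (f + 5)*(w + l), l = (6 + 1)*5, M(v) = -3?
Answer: -5184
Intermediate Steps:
l = 35 (l = 7*5 = 35)
E(f, w) = (5 + f)*(35 + w) (E(f, w) = (f + 5)*(w + 35) = (5 + f)*(35 + w))
(E(M(5), -6) + 50)*((4*(-4))*3) = ((175 + 5*(-6) + 35*(-3) - 3*(-6)) + 50)*((4*(-4))*3) = ((175 - 30 - 105 + 18) + 50)*(-16*3) = (58 + 50)*(-48) = 108*(-48) = -5184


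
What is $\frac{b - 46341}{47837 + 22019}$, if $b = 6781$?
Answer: $- \frac{4945}{8732} \approx -0.56631$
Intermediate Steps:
$\frac{b - 46341}{47837 + 22019} = \frac{6781 - 46341}{47837 + 22019} = - \frac{39560}{69856} = \left(-39560\right) \frac{1}{69856} = - \frac{4945}{8732}$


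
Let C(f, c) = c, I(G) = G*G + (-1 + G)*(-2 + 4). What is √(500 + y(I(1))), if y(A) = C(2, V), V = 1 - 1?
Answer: 10*√5 ≈ 22.361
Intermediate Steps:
V = 0
I(G) = -2 + G² + 2*G (I(G) = G² + (-1 + G)*2 = G² + (-2 + 2*G) = -2 + G² + 2*G)
y(A) = 0
√(500 + y(I(1))) = √(500 + 0) = √500 = 10*√5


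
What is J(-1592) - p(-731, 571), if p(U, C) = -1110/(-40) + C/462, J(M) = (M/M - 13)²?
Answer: 106273/924 ≈ 115.01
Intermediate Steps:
J(M) = 144 (J(M) = (1 - 13)² = (-12)² = 144)
p(U, C) = 111/4 + C/462 (p(U, C) = -1110*(-1/40) + C*(1/462) = 111/4 + C/462)
J(-1592) - p(-731, 571) = 144 - (111/4 + (1/462)*571) = 144 - (111/4 + 571/462) = 144 - 1*26783/924 = 144 - 26783/924 = 106273/924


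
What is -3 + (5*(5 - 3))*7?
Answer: 67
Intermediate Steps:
-3 + (5*(5 - 3))*7 = -3 + (5*2)*7 = -3 + 10*7 = -3 + 70 = 67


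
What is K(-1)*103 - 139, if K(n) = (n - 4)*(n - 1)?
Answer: 891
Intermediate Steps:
K(n) = (-1 + n)*(-4 + n) (K(n) = (-4 + n)*(-1 + n) = (-1 + n)*(-4 + n))
K(-1)*103 - 139 = (4 + (-1)**2 - 5*(-1))*103 - 139 = (4 + 1 + 5)*103 - 139 = 10*103 - 139 = 1030 - 139 = 891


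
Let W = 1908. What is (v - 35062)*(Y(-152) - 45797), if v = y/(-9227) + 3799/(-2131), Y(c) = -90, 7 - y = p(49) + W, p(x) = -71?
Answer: 31636610361169919/19662737 ≈ 1.6090e+9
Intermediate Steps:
y = -1830 (y = 7 - (-71 + 1908) = 7 - 1*1837 = 7 - 1837 = -1830)
v = -31153643/19662737 (v = -1830/(-9227) + 3799/(-2131) = -1830*(-1/9227) + 3799*(-1/2131) = 1830/9227 - 3799/2131 = -31153643/19662737 ≈ -1.5844)
(v - 35062)*(Y(-152) - 45797) = (-31153643/19662737 - 35062)*(-90 - 45797) = -689446038337/19662737*(-45887) = 31636610361169919/19662737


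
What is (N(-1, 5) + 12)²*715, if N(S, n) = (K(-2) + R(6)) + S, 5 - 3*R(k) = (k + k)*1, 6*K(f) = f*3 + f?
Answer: 346060/9 ≈ 38451.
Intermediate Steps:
K(f) = 2*f/3 (K(f) = (f*3 + f)/6 = (3*f + f)/6 = (4*f)/6 = 2*f/3)
R(k) = 5/3 - 2*k/3 (R(k) = 5/3 - (k + k)/3 = 5/3 - 2*k/3)
N(S, n) = -11/3 + S (N(S, n) = ((⅔)*(-2) + (5/3 - ⅔*6)) + S = (-4/3 + (5/3 - 4)) + S = (-4/3 - 7/3) + S = -11/3 + S)
(N(-1, 5) + 12)²*715 = ((-11/3 - 1) + 12)²*715 = (-14/3 + 12)²*715 = (22/3)²*715 = (484/9)*715 = 346060/9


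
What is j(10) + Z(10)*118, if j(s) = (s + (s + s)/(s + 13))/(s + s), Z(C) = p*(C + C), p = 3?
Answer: 325705/46 ≈ 7080.5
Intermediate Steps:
Z(C) = 6*C (Z(C) = 3*(C + C) = 3*(2*C) = 6*C)
j(s) = (s + 2*s/(13 + s))/(2*s) (j(s) = (s + (2*s)/(13 + s))/((2*s)) = (s + 2*s/(13 + s))*(1/(2*s)) = (s + 2*s/(13 + s))/(2*s))
j(10) + Z(10)*118 = (15 + 10)/(2*(13 + 10)) + (6*10)*118 = (½)*25/23 + 60*118 = (½)*(1/23)*25 + 7080 = 25/46 + 7080 = 325705/46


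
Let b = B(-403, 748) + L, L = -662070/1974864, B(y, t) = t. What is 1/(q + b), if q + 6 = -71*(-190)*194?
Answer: 329144/861633711143 ≈ 3.8200e-7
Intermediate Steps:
L = -110345/329144 (L = -662070*1/1974864 = -110345/329144 ≈ -0.33525)
q = 2617054 (q = -6 - 71*(-190)*194 = -6 + 13490*194 = -6 + 2617060 = 2617054)
b = 246089367/329144 (b = 748 - 110345/329144 = 246089367/329144 ≈ 747.67)
1/(q + b) = 1/(2617054 + 246089367/329144) = 1/(861633711143/329144) = 329144/861633711143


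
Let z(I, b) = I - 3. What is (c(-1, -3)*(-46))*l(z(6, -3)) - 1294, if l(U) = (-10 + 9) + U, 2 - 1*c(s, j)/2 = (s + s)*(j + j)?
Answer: 546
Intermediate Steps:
z(I, b) = -3 + I
c(s, j) = 4 - 8*j*s (c(s, j) = 4 - 2*(s + s)*(j + j) = 4 - 2*2*s*2*j = 4 - 8*j*s)
l(U) = -1 + U
(c(-1, -3)*(-46))*l(z(6, -3)) - 1294 = ((4 - 8*(-3)*(-1))*(-46))*(-1 + (-3 + 6)) - 1294 = ((4 - 24)*(-46))*(-1 + 3) - 1294 = -20*(-46)*2 - 1294 = 920*2 - 1294 = 1840 - 1294 = 546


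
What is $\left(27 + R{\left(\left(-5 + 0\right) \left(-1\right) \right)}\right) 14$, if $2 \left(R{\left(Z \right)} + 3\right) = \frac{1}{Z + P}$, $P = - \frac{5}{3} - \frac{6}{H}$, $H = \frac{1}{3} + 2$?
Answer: $\frac{5523}{16} \approx 345.19$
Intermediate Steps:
$H = \frac{7}{3}$ ($H = \frac{1}{3} + 2 = \frac{7}{3} \approx 2.3333$)
$P = - \frac{89}{21}$ ($P = - \frac{5}{3} - \frac{6}{\frac{7}{3}} = \left(-5\right) \frac{1}{3} - \frac{18}{7} = - \frac{5}{3} - \frac{18}{7} = - \frac{89}{21} \approx -4.2381$)
$R{\left(Z \right)} = -3 + \frac{1}{2 \left(- \frac{89}{21} + Z\right)}$ ($R{\left(Z \right)} = -3 + \frac{1}{2 \left(Z - \frac{89}{21}\right)} = -3 + \frac{1}{2 \left(- \frac{89}{21} + Z\right)}$)
$\left(27 + R{\left(\left(-5 + 0\right) \left(-1\right) \right)}\right) 14 = \left(27 + \frac{3 \left(-185 + 42 \left(-5 + 0\right) \left(-1\right)\right)}{2 \left(89 - 21 \left(-5 + 0\right) \left(-1\right)\right)}\right) 14 = \left(27 + \frac{3 \left(-185 + 42 \left(\left(-5\right) \left(-1\right)\right)\right)}{2 \left(89 - 21 \left(\left(-5\right) \left(-1\right)\right)\right)}\right) 14 = \left(27 + \frac{3 \left(-185 + 42 \cdot 5\right)}{2 \left(89 - 105\right)}\right) 14 = \left(27 + \frac{3 \left(-185 + 210\right)}{2 \left(89 - 105\right)}\right) 14 = \left(27 + \frac{3}{2} \frac{1}{-16} \cdot 25\right) 14 = \left(27 + \frac{3}{2} \left(- \frac{1}{16}\right) 25\right) 14 = \left(27 - \frac{75}{32}\right) 14 = \frac{789}{32} \cdot 14 = \frac{5523}{16}$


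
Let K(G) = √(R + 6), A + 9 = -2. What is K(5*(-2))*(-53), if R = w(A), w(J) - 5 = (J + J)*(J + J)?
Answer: -159*√55 ≈ -1179.2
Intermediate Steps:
A = -11 (A = -9 - 2 = -11)
w(J) = 5 + 4*J² (w(J) = 5 + (J + J)*(J + J) = 5 + (2*J)*(2*J) = 5 + 4*J²)
R = 489 (R = 5 + 4*(-11)² = 5 + 4*121 = 5 + 484 = 489)
K(G) = 3*√55 (K(G) = √(489 + 6) = √495 = 3*√55)
K(5*(-2))*(-53) = (3*√55)*(-53) = -159*√55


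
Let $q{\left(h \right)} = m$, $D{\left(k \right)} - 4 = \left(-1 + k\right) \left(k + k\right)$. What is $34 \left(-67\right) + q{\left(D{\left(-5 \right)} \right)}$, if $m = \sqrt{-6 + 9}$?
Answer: $-2278 + \sqrt{3} \approx -2276.3$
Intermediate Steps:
$D{\left(k \right)} = 4 + 2 k \left(-1 + k\right)$ ($D{\left(k \right)} = 4 + \left(-1 + k\right) \left(k + k\right) = 4 + \left(-1 + k\right) 2 k = 4 + 2 k \left(-1 + k\right)$)
$m = \sqrt{3} \approx 1.732$
$q{\left(h \right)} = \sqrt{3}$
$34 \left(-67\right) + q{\left(D{\left(-5 \right)} \right)} = 34 \left(-67\right) + \sqrt{3} = -2278 + \sqrt{3}$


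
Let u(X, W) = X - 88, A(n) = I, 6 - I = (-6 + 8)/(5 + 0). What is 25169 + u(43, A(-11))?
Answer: 25124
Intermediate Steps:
I = 28/5 (I = 6 - (-6 + 8)/(5 + 0) = 6 - 2/5 = 28/5 ≈ 5.6000)
A(n) = 28/5
u(X, W) = -88 + X
25169 + u(43, A(-11)) = 25169 + (-88 + 43) = 25169 - 45 = 25124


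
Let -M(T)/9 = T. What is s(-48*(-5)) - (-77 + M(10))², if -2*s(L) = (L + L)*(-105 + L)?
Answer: -60289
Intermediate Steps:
M(T) = -9*T
s(L) = -L*(-105 + L) (s(L) = -(L + L)*(-105 + L)/2 = -2*L*(-105 + L)/2 = -L*(-105 + L))
s(-48*(-5)) - (-77 + M(10))² = (-48*(-5))*(105 - (-48)*(-5)) - (-77 - 9*10)² = 240*(105 - 1*240) - (-77 - 90)² = 240*(105 - 240) - 1*(-167)² = 240*(-135) - 1*27889 = -32400 - 27889 = -60289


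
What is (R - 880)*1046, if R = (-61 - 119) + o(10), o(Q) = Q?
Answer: -1098300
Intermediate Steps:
R = -170 (R = (-61 - 119) + 10 = -180 + 10 = -170)
(R - 880)*1046 = (-170 - 880)*1046 = -1050*1046 = -1098300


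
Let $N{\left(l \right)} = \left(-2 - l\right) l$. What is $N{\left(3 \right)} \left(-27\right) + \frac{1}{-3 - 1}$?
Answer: $\frac{1619}{4} \approx 404.75$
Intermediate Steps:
$N{\left(l \right)} = l \left(-2 - l\right)$
$N{\left(3 \right)} \left(-27\right) + \frac{1}{-3 - 1} = \left(-1\right) 3 \left(2 + 3\right) \left(-27\right) + \frac{1}{-3 - 1} = \left(-1\right) 3 \cdot 5 \left(-27\right) + \frac{1}{-4} = \left(-15\right) \left(-27\right) - \frac{1}{4} = 405 - \frac{1}{4} = \frac{1619}{4}$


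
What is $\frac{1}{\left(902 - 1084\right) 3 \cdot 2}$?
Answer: $- \frac{1}{1092} \approx -0.00091575$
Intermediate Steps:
$\frac{1}{\left(902 - 1084\right) 3 \cdot 2} = \frac{1}{\left(-182\right) 6} = \frac{1}{-1092} = - \frac{1}{1092}$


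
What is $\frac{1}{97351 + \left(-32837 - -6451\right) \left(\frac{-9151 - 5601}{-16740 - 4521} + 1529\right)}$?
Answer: $- \frac{21261}{856077375295} \approx -2.4835 \cdot 10^{-8}$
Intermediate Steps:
$\frac{1}{97351 + \left(-32837 - -6451\right) \left(\frac{-9151 - 5601}{-16740 - 4521} + 1529\right)} = \frac{1}{97351 + \left(-32837 + \left(-16499 + 22950\right)\right) \left(- \frac{14752}{-21261} + 1529\right)} = \frac{1}{97351 + \left(-32837 + 6451\right) \left(\left(-14752\right) \left(- \frac{1}{21261}\right) + 1529\right)} = \frac{1}{97351 - 26386 \left(\frac{14752}{21261} + 1529\right)} = \frac{1}{97351 - \frac{858147154906}{21261}} = \frac{1}{- \frac{856077375295}{21261}} = - \frac{21261}{856077375295}$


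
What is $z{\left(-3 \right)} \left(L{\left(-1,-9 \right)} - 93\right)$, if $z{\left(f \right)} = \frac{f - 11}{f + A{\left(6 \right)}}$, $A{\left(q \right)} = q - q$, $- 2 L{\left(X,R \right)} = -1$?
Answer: $- \frac{1295}{3} \approx -431.67$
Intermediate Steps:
$L{\left(X,R \right)} = \frac{1}{2}$ ($L{\left(X,R \right)} = \left(- \frac{1}{2}\right) \left(-1\right) = \frac{1}{2}$)
$A{\left(q \right)} = 0$
$z{\left(f \right)} = \frac{-11 + f}{f}$ ($z{\left(f \right)} = \frac{f - 11}{f + 0} = \frac{-11 + f}{f}$)
$z{\left(-3 \right)} \left(L{\left(-1,-9 \right)} - 93\right) = \frac{-11 - 3}{-3} \left(\frac{1}{2} - 93\right) = \left(- \frac{1}{3}\right) \left(-14\right) \left(- \frac{185}{2}\right) = \frac{14}{3} \left(- \frac{185}{2}\right) = - \frac{1295}{3}$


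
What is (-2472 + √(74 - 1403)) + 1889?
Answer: -583 + I*√1329 ≈ -583.0 + 36.455*I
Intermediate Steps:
(-2472 + √(74 - 1403)) + 1889 = (-2472 + √(-1329)) + 1889 = (-2472 + I*√1329) + 1889 = -583 + I*√1329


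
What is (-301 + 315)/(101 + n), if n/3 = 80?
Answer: 14/341 ≈ 0.041056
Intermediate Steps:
n = 240 (n = 3*80 = 240)
(-301 + 315)/(101 + n) = (-301 + 315)/(101 + 240) = 14/341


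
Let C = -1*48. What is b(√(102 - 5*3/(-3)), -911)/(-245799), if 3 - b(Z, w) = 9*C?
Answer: -145/81933 ≈ -0.0017697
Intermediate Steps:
C = -48
b(Z, w) = 435 (b(Z, w) = 3 - 9*(-48) = 3 - 1*(-432) = 3 + 432 = 435)
b(√(102 - 5*3/(-3)), -911)/(-245799) = 435/(-245799) = 435*(-1/245799) = -145/81933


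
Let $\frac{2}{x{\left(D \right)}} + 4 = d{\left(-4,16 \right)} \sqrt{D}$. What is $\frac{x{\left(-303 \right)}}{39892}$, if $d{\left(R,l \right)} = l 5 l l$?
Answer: $- \frac{1}{633721376028584} - \frac{640 i \sqrt{303}}{79215172003573} \approx -1.578 \cdot 10^{-15} - 1.4063 \cdot 10^{-10} i$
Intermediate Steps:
$d{\left(R,l \right)} = 5 l^{3}$ ($d{\left(R,l \right)} = 5 l l^{2} = 5 l^{3}$)
$x{\left(D \right)} = \frac{2}{-4 + 20480 \sqrt{D}}$ ($x{\left(D \right)} = \frac{2}{-4 + 5 \cdot 16^{3} \sqrt{D}} = \frac{2}{-4 + 5 \cdot 4096 \sqrt{D}} = \frac{2}{-4 + 20480 \sqrt{D}}$)
$\frac{x{\left(-303 \right)}}{39892} = \frac{\frac{1}{2} \frac{1}{-1 + 5120 \sqrt{-303}}}{39892} = \frac{1}{2 \left(-1 + 5120 i \sqrt{303}\right)} \frac{1}{39892} = \frac{1}{79784 \left(-1 + 5120 i \sqrt{303}\right)}$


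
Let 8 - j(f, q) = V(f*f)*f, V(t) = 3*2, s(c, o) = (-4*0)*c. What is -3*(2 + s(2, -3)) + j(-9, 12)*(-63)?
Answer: -3912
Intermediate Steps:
s(c, o) = 0 (s(c, o) = 0*c = 0)
V(t) = 6
j(f, q) = 8 - 6*f
-3*(2 + s(2, -3)) + j(-9, 12)*(-63) = -3*(2 + 0) + (8 - 6*(-9))*(-63) = -3*2 + (8 + 54)*(-63) = -6 + 62*(-63) = -6 - 3906 = -3912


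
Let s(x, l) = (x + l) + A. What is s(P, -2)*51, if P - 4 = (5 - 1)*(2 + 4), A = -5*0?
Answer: 1326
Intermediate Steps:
A = 0
P = 28 (P = 4 + (5 - 1)*(2 + 4) = 4 + 4*6 = 4 + 24 = 28)
s(x, l) = l + x (s(x, l) = (x + l) + 0 = (l + x) + 0 = l + x)
s(P, -2)*51 = (-2 + 28)*51 = 26*51 = 1326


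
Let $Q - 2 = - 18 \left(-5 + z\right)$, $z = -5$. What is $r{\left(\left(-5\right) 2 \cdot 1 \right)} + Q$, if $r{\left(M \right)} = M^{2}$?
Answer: $282$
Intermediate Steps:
$Q = 182$ ($Q = 2 - 18 \left(-5 - 5\right) = 2 - -180 = 2 + 180 = 182$)
$r{\left(\left(-5\right) 2 \cdot 1 \right)} + Q = \left(\left(-5\right) 2 \cdot 1\right)^{2} + 182 = \left(\left(-10\right) 1\right)^{2} + 182 = \left(-10\right)^{2} + 182 = 100 + 182 = 282$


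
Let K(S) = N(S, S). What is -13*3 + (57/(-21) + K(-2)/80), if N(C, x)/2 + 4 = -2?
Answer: -5861/140 ≈ -41.864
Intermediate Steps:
N(C, x) = -12 (N(C, x) = -8 + 2*(-2) = -8 - 4 = -12)
K(S) = -12
-13*3 + (57/(-21) + K(-2)/80) = -13*3 + (57/(-21) - 12/80) = -39 + (57*(-1/21) - 12*1/80) = -39 + (-19/7 - 3/20) = -39 - 401/140 = -5861/140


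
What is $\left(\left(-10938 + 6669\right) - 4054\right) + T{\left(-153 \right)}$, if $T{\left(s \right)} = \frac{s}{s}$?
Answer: $-8322$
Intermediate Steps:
$T{\left(s \right)} = 1$
$\left(\left(-10938 + 6669\right) - 4054\right) + T{\left(-153 \right)} = \left(\left(-10938 + 6669\right) - 4054\right) + 1 = \left(-4269 - 4054\right) + 1 = -8323 + 1 = -8322$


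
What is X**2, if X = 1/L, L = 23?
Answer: 1/529 ≈ 0.0018904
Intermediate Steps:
X = 1/23 ≈ 0.043478
X**2 = (1/23)**2 = 1/529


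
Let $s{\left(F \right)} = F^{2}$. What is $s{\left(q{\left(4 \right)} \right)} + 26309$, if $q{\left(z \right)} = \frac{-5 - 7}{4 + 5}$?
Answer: $\frac{236797}{9} \approx 26311.0$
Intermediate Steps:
$q{\left(z \right)} = - \frac{4}{3}$ ($q{\left(z \right)} = - \frac{12}{9} = \left(-12\right) \frac{1}{9} = - \frac{4}{3}$)
$s{\left(q{\left(4 \right)} \right)} + 26309 = \left(- \frac{4}{3}\right)^{2} + 26309 = \frac{16}{9} + 26309 = \frac{236797}{9}$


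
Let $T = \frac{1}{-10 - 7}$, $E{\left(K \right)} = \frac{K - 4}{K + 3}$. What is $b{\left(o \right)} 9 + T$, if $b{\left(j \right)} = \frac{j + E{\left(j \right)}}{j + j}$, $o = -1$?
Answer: $\frac{1067}{68} \approx 15.691$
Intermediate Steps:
$E{\left(K \right)} = \frac{-4 + K}{3 + K}$
$b{\left(j \right)} = \frac{j + \frac{-4 + j}{3 + j}}{2 j}$ ($b{\left(j \right)} = \frac{j + \frac{-4 + j}{3 + j}}{j + j} = \frac{j + \frac{-4 + j}{3 + j}}{2 j}$)
$T = - \frac{1}{17}$ ($T = \frac{1}{-17} = - \frac{1}{17} \approx -0.058824$)
$b{\left(o \right)} 9 + T = \frac{-4 - 1 - \left(3 - 1\right)}{2 \left(-1\right) \left(3 - 1\right)} 9 - \frac{1}{17} = \frac{1}{2} \left(-1\right) \frac{1}{2} \left(-4 - 1 - 2\right) 9 - \frac{1}{17} = \frac{1}{2} \left(-1\right) \frac{1}{2} \left(-7\right) 9 - \frac{1}{17} = \frac{7}{4} \cdot 9 - \frac{1}{17} = \frac{63}{4} - \frac{1}{17} = \frac{1067}{68}$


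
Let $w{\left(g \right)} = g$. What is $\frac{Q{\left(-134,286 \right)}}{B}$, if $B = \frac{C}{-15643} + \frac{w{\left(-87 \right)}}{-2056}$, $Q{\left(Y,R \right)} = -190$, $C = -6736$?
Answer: $- \frac{6110781520}{15210157} \approx -401.76$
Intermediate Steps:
$B = \frac{15210157}{32162008}$ ($B = - \frac{6736}{-15643} - \frac{87}{-2056} = \left(-6736\right) \left(- \frac{1}{15643}\right) - - \frac{87}{2056} = \frac{6736}{15643} + \frac{87}{2056} = \frac{15210157}{32162008} \approx 0.47292$)
$\frac{Q{\left(-134,286 \right)}}{B} = - \frac{190}{\frac{15210157}{32162008}} = \left(-190\right) \frac{32162008}{15210157} = - \frac{6110781520}{15210157}$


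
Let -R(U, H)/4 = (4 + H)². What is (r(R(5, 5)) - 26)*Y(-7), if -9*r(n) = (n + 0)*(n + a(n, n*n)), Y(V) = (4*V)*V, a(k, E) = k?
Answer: -4577384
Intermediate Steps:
R(U, H) = -4*(4 + H)²
Y(V) = 4*V²
r(n) = -2*n²/9 (r(n) = -(n + 0)*(n + n)/9 = -n*2*n/9 = -2*n²/9)
(r(R(5, 5)) - 26)*Y(-7) = (-2*16*(4 + 5)⁴/9 - 26)*(4*(-7)²) = (-2*(-4*9²)²/9 - 26)*(4*49) = (-2*(-4*81)²/9 - 26)*196 = (-2/9*(-324)² - 26)*196 = (-2/9*104976 - 26)*196 = (-23328 - 26)*196 = -23354*196 = -4577384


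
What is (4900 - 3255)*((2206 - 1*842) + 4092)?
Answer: 8975120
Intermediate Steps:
(4900 - 3255)*((2206 - 1*842) + 4092) = 1645*((2206 - 842) + 4092) = 1645*(1364 + 4092) = 1645*5456 = 8975120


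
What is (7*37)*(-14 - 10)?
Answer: -6216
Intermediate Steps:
(7*37)*(-14 - 10) = 259*(-24) = -6216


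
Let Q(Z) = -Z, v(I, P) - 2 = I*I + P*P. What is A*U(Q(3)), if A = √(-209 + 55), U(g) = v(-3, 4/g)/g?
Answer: -115*I*√154/27 ≈ -52.856*I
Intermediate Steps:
v(I, P) = 2 + I² + P² (v(I, P) = 2 + (I*I + P*P) = 2 + (I² + P²) = 2 + I² + P²)
U(g) = (11 + 16/g²)/g (U(g) = (2 + (-3)² + (4/g)²)/g = (2 + 9 + 16/g²)/g = (11 + 16/g²)/g)
A = I*√154 (A = √(-154) = I*√154 ≈ 12.41*I)
A*U(Q(3)) = (I*√154)*(11/((-1*3)) + 16/(-1*3)³) = (I*√154)*(11/(-3) + 16/(-3)³) = (I*√154)*(11*(-⅓) + 16*(-1/27)) = (I*√154)*(-11/3 - 16/27) = (I*√154)*(-115/27) = -115*I*√154/27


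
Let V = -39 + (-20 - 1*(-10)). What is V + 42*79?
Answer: 3269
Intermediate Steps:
V = -49 (V = -39 + (-20 + 10) = -39 - 10 = -49)
V + 42*79 = -49 + 42*79 = -49 + 3318 = 3269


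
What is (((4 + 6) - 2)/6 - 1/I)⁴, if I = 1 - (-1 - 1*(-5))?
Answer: 625/81 ≈ 7.7160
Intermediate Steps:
I = -3 (I = 1 - (-1 + 5) = 1 - 1*4 = 1 - 4 = -3)
(((4 + 6) - 2)/6 - 1/I)⁴ = (((4 + 6) - 2)/6 - 1/(-3))⁴ = ((10 - 2)*(⅙) - 1*(-⅓))⁴ = (8*(⅙) + ⅓)⁴ = (4/3 + ⅓)⁴ = (5/3)⁴ = 625/81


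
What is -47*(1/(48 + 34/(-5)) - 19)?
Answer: 183723/206 ≈ 891.86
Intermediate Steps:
-47*(1/(48 + 34/(-5)) - 19) = -47*(1/(48 + 34*(-⅕)) - 19) = -47*(1/(48 - 34/5) - 19) = -47*(1/(206/5) - 19) = -47*(5/206 - 19) = -47*(-3909/206) = 183723/206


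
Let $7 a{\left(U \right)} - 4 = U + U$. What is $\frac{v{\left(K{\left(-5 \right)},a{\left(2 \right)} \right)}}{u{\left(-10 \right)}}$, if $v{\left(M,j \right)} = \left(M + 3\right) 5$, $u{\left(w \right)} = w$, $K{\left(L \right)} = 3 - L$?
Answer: $- \frac{11}{2} \approx -5.5$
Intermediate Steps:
$a{\left(U \right)} = \frac{4}{7} + \frac{2 U}{7}$ ($a{\left(U \right)} = \frac{4}{7} + \frac{U + U}{7} = \frac{4}{7} + \frac{2 U}{7}$)
$v{\left(M,j \right)} = 15 + 5 M$ ($v{\left(M,j \right)} = \left(3 + M\right) 5 = 15 + 5 M$)
$\frac{v{\left(K{\left(-5 \right)},a{\left(2 \right)} \right)}}{u{\left(-10 \right)}} = \frac{15 + 5 \left(3 - -5\right)}{-10} = \left(15 + 5 \left(3 + 5\right)\right) \left(- \frac{1}{10}\right) = \left(15 + 5 \cdot 8\right) \left(- \frac{1}{10}\right) = \left(15 + 40\right) \left(- \frac{1}{10}\right) = 55 \left(- \frac{1}{10}\right) = - \frac{11}{2}$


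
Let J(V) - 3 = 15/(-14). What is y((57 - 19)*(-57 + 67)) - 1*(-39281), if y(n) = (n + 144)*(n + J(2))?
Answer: 1675881/7 ≈ 2.3941e+5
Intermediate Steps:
J(V) = 27/14 (J(V) = 3 + 15/(-14) = 3 + 15*(-1/14) = 3 - 15/14 = 27/14)
y(n) = (144 + n)*(27/14 + n) (y(n) = (n + 144)*(n + 27/14) = (144 + n)*(27/14 + n))
y((57 - 19)*(-57 + 67)) - 1*(-39281) = (1944/7 + ((57 - 19)*(-57 + 67))² + 2043*((57 - 19)*(-57 + 67))/14) - 1*(-39281) = (1944/7 + (38*10)² + 2043*(38*10)/14) + 39281 = (1944/7 + 380² + (2043/14)*380) + 39281 = (1944/7 + 144400 + 388170/7) + 39281 = 1400914/7 + 39281 = 1675881/7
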